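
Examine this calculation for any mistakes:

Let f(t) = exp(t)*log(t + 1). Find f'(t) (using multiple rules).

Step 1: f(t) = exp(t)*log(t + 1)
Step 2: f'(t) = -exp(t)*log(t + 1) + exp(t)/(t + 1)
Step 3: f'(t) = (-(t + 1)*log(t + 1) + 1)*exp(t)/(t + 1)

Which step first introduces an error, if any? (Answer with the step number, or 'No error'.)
Step 2

Step 2 is incorrect due to a sign flip.
The step shows: -exp(t)*log(t + 1) + exp(t)/(t + 1)
The correct value should be: exp(t)*log(t + 1) + exp(t)/(t + 1)

Explanation: The sign of one term was flipped: the term exp(t)*log(t + 1) was incorrectly written as -exp(t)*log(t + 1)
The later steps are derived from this incorrect expression, so the error originates in Step 2.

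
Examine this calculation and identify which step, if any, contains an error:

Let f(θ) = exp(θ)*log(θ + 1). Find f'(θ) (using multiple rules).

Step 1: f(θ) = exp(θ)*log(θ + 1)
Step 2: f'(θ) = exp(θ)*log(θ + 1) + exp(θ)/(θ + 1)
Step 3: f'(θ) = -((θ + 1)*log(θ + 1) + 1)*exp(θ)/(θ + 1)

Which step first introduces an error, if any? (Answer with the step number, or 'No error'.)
Step 3

Step 3 is incorrect due to a sign flip.
The step shows: -((θ + 1)*log(θ + 1) + 1)*exp(θ)/(θ + 1)
The correct value should be: ((θ + 1)*log(θ + 1) + 1)*exp(θ)/(θ + 1)

Explanation: The sign of the whole expression was flipped: the term ((θ + 1)*log(θ + 1) + 1)*exp(θ)/(θ + 1) was incorrectly written as -((θ + 1)*log(θ + 1) + 1)*exp(θ)/(θ + 1)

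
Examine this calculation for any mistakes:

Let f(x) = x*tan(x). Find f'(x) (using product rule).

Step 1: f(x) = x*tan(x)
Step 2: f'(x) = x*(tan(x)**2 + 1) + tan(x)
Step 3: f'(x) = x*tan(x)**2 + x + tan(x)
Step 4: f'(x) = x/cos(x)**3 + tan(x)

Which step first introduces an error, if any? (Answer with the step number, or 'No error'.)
Step 4

Step 4 is incorrect due to a wrong exponent.
The step shows: x/cos(x)**3 + tan(x)
The correct value should be: x/cos(x)**2 + tan(x)

Explanation: The exponent -2 on cos(x) was incorrectly written as -3: the term x/cos(x)**2 was incorrectly written as x/cos(x)**3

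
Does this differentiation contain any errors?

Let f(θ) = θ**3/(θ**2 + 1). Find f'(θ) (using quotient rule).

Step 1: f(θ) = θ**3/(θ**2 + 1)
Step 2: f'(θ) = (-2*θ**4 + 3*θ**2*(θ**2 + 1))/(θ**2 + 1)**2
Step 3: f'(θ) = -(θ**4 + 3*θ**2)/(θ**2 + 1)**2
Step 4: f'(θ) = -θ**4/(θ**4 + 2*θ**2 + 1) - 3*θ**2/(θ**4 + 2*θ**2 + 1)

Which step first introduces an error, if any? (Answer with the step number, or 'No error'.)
Step 3

Step 3 is incorrect due to a sign flip.
The step shows: -(θ**4 + 3*θ**2)/(θ**2 + 1)**2
The correct value should be: (θ**4 + 3*θ**2)/(θ**2 + 1)**2

Explanation: The sign of the whole expression was flipped: the term (θ**4 + 3*θ**2)/(θ**2 + 1)**2 was incorrectly written as -(θ**4 + 3*θ**2)/(θ**2 + 1)**2
The later steps are derived from this incorrect expression, so the error originates in Step 3.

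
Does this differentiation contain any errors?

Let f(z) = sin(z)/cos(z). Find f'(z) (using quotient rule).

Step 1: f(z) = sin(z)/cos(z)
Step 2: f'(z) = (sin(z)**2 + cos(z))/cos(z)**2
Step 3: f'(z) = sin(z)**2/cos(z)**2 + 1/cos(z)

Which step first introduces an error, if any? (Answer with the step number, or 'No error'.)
Step 2

Step 2 is incorrect due to a wrong exponent.
The step shows: (sin(z)**2 + cos(z))/cos(z)**2
The correct value should be: (sin(z)**2 + cos(z)**2)/cos(z)**2

Explanation: The exponent 2 on cos(z) was incorrectly written as 1: the term (sin(z)**2 + cos(z)**2)/cos(z)**2 was incorrectly written as (sin(z)**2 + cos(z))/cos(z)**2
The later steps are derived from this incorrect expression, so the error originates in Step 2.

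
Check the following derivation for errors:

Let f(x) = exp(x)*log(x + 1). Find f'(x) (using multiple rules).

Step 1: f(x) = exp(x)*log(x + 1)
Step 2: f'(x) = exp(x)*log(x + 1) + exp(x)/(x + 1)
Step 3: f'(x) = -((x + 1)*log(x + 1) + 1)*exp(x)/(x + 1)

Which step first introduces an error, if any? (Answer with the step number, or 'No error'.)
Step 3

Step 3 is incorrect due to a sign flip.
The step shows: -((x + 1)*log(x + 1) + 1)*exp(x)/(x + 1)
The correct value should be: ((x + 1)*log(x + 1) + 1)*exp(x)/(x + 1)

Explanation: The sign of the whole expression was flipped: the term ((x + 1)*log(x + 1) + 1)*exp(x)/(x + 1) was incorrectly written as -((x + 1)*log(x + 1) + 1)*exp(x)/(x + 1)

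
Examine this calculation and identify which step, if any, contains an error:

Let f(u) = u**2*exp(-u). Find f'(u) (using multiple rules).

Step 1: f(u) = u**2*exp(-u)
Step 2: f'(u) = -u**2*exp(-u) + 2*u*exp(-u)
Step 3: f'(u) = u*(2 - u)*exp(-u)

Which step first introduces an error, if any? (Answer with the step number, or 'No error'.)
No error

All steps in this derivation are correct.
The final answer f'(u) = u*(2 - u)*exp(-u) is valid.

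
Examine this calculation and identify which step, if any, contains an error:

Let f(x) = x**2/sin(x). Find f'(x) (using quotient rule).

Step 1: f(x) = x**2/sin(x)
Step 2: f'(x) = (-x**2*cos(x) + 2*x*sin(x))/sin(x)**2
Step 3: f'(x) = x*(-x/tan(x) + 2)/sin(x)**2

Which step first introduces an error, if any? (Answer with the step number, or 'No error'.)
Step 3

Step 3 is incorrect due to a wrong exponent.
The step shows: x*(-x/tan(x) + 2)/sin(x)**2
The correct value should be: x*(-x/tan(x) + 2)/sin(x)

Explanation: The exponent -1 on sin(x) was incorrectly written as -2: the term x*(-x/tan(x) + 2)/sin(x) was incorrectly written as x*(-x/tan(x) + 2)/sin(x)**2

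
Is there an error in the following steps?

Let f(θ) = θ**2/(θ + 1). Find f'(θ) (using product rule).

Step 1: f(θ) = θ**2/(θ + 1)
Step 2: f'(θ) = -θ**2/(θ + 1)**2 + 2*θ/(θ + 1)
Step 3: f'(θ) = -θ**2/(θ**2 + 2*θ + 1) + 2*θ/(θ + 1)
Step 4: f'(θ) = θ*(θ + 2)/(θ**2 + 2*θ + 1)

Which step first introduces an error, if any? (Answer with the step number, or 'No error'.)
No error

All steps in this derivation are correct.
The final answer f'(θ) = θ*(θ + 2)/(θ**2 + 2*θ + 1) is valid.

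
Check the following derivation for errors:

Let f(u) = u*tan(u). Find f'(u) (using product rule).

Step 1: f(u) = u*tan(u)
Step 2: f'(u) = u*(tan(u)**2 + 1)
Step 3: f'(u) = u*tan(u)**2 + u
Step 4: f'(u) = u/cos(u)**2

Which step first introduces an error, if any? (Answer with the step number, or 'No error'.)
Step 2

Step 2 is incorrect due to a dropped term.
The step shows: u*(tan(u)**2 + 1)
The correct value should be: u*(tan(u)**2 + 1) + tan(u)

Explanation: A term was dropped: the term tan(u) was incorrectly omitted
The later steps are derived from this incorrect expression, so the error originates in Step 2.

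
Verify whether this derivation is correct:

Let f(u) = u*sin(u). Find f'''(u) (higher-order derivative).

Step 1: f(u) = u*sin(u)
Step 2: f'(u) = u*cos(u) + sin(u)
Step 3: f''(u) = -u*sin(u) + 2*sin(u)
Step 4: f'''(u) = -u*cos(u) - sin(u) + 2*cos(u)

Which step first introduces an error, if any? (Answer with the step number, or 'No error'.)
Step 3

Step 3 is incorrect due to a wrong trig function.
The step shows: -u*sin(u) + 2*sin(u)
The correct value should be: -u*sin(u) + 2*cos(u)

Explanation: cos(u) was incorrectly written as sin(u): the term 2*cos(u) was incorrectly written as 2*sin(u)
The later steps are derived from this incorrect expression, so the error originates in Step 3.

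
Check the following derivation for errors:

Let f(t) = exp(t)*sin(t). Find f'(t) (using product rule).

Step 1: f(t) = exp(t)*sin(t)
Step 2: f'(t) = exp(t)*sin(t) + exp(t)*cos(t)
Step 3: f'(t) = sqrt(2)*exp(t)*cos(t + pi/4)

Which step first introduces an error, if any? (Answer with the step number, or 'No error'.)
Step 3

Step 3 is incorrect due to a wrong trig function.
The step shows: sqrt(2)*exp(t)*cos(t + pi/4)
The correct value should be: sqrt(2)*exp(t)*sin(t + pi/4)

Explanation: sin(t + pi/4) was incorrectly written as cos(t + pi/4): the term sqrt(2)*exp(t)*sin(t + pi/4) was incorrectly written as sqrt(2)*exp(t)*cos(t + pi/4)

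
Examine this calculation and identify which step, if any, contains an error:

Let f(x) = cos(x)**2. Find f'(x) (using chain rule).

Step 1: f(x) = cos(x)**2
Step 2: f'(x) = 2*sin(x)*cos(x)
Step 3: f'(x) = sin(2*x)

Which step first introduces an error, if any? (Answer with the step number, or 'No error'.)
Step 2

Step 2 is incorrect due to a sign flip.
The step shows: 2*sin(x)*cos(x)
The correct value should be: -2*sin(x)*cos(x)

Explanation: The sign of the whole expression was flipped: the term -2*sin(x)*cos(x) was incorrectly written as 2*sin(x)*cos(x)
The later steps are derived from this incorrect expression, so the error originates in Step 2.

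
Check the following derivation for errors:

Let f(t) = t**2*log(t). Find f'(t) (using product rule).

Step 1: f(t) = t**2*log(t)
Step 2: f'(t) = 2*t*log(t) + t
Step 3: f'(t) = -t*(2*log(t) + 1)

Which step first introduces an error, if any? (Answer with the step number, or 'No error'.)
Step 3

Step 3 is incorrect due to a sign flip.
The step shows: -t*(2*log(t) + 1)
The correct value should be: t*(2*log(t) + 1)

Explanation: The sign of the whole expression was flipped: the term t*(2*log(t) + 1) was incorrectly written as -t*(2*log(t) + 1)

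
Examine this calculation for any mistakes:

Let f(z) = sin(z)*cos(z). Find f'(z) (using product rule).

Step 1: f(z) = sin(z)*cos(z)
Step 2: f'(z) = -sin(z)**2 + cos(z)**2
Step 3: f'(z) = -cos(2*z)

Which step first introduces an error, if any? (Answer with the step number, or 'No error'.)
Step 3

Step 3 is incorrect due to a sign flip.
The step shows: -cos(2*z)
The correct value should be: cos(2*z)

Explanation: The sign of the whole expression was flipped: the term cos(2*z) was incorrectly written as -cos(2*z)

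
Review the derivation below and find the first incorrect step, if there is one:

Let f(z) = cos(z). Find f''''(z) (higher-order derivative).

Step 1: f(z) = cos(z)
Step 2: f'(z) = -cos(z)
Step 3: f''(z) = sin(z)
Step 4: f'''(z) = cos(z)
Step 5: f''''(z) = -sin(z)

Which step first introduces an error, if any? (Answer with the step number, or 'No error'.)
Step 2

Step 2 is incorrect due to a wrong trig function.
The step shows: -cos(z)
The correct value should be: -sin(z)

Explanation: sin(z) was incorrectly written as cos(z): the term -sin(z) was incorrectly written as -cos(z)
The later steps are derived from this incorrect expression, so the error originates in Step 2.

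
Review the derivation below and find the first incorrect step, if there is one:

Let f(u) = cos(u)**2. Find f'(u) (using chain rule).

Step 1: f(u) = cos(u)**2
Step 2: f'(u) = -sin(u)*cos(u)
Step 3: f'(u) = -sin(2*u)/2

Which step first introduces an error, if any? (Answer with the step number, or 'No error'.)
Step 2

Step 2 is incorrect due to a wrong coefficient.
The step shows: -sin(u)*cos(u)
The correct value should be: -2*sin(u)*cos(u)

Explanation: The coefficient -2 was incorrectly written as -1: the term -2*sin(u)*cos(u) was incorrectly written as -sin(u)*cos(u)
The later steps are derived from this incorrect expression, so the error originates in Step 2.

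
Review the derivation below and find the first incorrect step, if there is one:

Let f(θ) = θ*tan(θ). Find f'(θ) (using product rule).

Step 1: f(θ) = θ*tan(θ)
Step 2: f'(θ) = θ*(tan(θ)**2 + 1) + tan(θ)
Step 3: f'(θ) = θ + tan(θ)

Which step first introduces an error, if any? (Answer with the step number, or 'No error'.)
Step 3

Step 3 is incorrect due to a dropped term.
The step shows: θ + tan(θ)
The correct value should be: θ*tan(θ)**2 + θ + tan(θ)

Explanation: A term was dropped: the term θ*tan(θ)**2 was incorrectly omitted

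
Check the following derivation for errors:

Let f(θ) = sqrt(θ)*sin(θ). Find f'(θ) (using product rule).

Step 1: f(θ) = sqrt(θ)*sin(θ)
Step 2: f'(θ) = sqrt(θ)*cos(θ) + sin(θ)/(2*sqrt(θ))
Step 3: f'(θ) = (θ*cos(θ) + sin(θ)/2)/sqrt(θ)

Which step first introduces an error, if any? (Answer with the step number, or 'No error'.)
No error

All steps in this derivation are correct.
The final answer f'(θ) = (θ*cos(θ) + sin(θ)/2)/sqrt(θ) is valid.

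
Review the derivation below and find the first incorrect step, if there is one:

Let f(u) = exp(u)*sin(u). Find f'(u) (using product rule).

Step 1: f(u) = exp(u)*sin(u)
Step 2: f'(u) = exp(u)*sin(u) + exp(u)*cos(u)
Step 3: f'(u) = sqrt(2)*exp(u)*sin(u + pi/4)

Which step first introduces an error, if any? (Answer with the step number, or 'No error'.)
No error

All steps in this derivation are correct.
The final answer f'(u) = sqrt(2)*exp(u)*sin(u + pi/4) is valid.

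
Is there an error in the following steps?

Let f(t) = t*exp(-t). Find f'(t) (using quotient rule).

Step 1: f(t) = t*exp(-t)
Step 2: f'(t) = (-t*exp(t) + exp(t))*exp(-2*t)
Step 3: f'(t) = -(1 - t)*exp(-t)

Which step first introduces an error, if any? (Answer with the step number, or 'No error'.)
Step 3

Step 3 is incorrect due to a sign flip.
The step shows: -(1 - t)*exp(-t)
The correct value should be: (1 - t)*exp(-t)

Explanation: The sign of the whole expression was flipped: the term (1 - t)*exp(-t) was incorrectly written as -(1 - t)*exp(-t)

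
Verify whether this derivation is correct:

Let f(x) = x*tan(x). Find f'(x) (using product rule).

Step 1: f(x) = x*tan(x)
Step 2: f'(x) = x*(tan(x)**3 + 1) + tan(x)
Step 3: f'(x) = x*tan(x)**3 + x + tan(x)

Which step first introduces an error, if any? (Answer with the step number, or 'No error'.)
Step 2

Step 2 is incorrect due to a wrong exponent.
The step shows: x*(tan(x)**3 + 1) + tan(x)
The correct value should be: x*(tan(x)**2 + 1) + tan(x)

Explanation: The exponent 2 on tan(x) was incorrectly written as 3: the term x*(tan(x)**2 + 1) was incorrectly written as x*(tan(x)**3 + 1)
The later steps are derived from this incorrect expression, so the error originates in Step 2.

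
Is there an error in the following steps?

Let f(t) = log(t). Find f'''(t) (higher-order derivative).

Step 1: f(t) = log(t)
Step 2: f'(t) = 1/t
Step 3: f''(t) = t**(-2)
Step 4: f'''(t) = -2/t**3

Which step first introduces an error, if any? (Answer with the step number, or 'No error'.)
Step 3

Step 3 is incorrect due to a sign flip.
The step shows: t**(-2)
The correct value should be: -1/t**2

Explanation: The sign of the whole expression was flipped: the term -1/t**2 was incorrectly written as t**(-2)
The later steps are derived from this incorrect expression, so the error originates in Step 3.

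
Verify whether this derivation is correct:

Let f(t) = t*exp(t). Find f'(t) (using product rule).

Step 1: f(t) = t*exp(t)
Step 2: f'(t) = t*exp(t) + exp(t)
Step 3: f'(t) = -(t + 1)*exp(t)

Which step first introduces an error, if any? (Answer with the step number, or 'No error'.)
Step 3

Step 3 is incorrect due to a sign flip.
The step shows: -(t + 1)*exp(t)
The correct value should be: (t + 1)*exp(t)

Explanation: The sign of the whole expression was flipped: the term (t + 1)*exp(t) was incorrectly written as -(t + 1)*exp(t)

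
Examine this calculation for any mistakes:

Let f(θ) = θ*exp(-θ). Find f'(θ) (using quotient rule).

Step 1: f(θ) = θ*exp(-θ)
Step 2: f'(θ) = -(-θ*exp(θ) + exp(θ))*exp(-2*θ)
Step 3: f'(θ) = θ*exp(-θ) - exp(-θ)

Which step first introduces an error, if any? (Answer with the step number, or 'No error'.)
Step 2

Step 2 is incorrect due to a sign flip.
The step shows: -(-θ*exp(θ) + exp(θ))*exp(-2*θ)
The correct value should be: (-θ*exp(θ) + exp(θ))*exp(-2*θ)

Explanation: The sign of the whole expression was flipped: the term (-θ*exp(θ) + exp(θ))*exp(-2*θ) was incorrectly written as -(-θ*exp(θ) + exp(θ))*exp(-2*θ)
The later steps are derived from this incorrect expression, so the error originates in Step 2.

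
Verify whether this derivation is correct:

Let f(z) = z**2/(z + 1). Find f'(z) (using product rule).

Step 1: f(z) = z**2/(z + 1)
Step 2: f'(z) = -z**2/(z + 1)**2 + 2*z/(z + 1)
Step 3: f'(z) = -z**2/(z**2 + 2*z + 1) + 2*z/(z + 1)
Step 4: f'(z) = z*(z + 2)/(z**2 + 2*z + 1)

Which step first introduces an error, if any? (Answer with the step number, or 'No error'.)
No error

All steps in this derivation are correct.
The final answer f'(z) = z*(z + 2)/(z**2 + 2*z + 1) is valid.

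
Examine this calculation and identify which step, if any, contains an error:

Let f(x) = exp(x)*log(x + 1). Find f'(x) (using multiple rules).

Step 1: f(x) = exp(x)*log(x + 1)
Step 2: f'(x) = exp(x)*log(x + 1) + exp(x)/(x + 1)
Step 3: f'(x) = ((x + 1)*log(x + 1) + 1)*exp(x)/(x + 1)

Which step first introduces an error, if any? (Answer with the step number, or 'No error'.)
No error

All steps in this derivation are correct.
The final answer f'(x) = ((x + 1)*log(x + 1) + 1)*exp(x)/(x + 1) is valid.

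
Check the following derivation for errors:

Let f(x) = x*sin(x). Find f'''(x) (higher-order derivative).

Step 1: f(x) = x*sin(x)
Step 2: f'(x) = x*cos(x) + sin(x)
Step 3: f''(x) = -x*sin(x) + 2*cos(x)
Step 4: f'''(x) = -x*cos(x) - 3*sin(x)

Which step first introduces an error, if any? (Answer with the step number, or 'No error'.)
No error

All steps in this derivation are correct.
The final answer f'''(x) = -x*cos(x) - 3*sin(x) is valid.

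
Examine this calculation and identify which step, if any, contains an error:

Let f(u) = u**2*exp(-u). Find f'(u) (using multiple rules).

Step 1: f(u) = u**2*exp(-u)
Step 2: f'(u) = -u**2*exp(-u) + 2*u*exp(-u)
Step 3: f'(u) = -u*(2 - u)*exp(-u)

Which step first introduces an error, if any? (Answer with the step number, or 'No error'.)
Step 3

Step 3 is incorrect due to a sign flip.
The step shows: -u*(2 - u)*exp(-u)
The correct value should be: u*(2 - u)*exp(-u)

Explanation: The sign of the whole expression was flipped: the term u*(2 - u)*exp(-u) was incorrectly written as -u*(2 - u)*exp(-u)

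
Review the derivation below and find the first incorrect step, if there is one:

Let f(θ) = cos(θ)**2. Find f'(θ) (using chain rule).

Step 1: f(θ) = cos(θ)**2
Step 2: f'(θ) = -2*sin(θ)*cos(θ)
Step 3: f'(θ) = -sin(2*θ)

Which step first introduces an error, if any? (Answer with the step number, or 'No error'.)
No error

All steps in this derivation are correct.
The final answer f'(θ) = -sin(2*θ) is valid.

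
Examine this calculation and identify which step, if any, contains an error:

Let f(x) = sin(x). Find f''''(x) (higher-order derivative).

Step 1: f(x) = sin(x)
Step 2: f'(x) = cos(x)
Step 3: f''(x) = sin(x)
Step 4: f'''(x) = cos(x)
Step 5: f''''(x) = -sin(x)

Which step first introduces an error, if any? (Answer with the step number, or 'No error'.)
Step 3

Step 3 is incorrect due to a sign flip.
The step shows: sin(x)
The correct value should be: -sin(x)

Explanation: The sign of the whole expression was flipped: the term -sin(x) was incorrectly written as sin(x)
The later steps are derived from this incorrect expression, so the error originates in Step 3.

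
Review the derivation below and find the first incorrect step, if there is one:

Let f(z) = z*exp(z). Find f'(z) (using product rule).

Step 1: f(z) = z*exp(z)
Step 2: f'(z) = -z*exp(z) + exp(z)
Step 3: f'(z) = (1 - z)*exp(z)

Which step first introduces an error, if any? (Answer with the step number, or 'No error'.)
Step 2

Step 2 is incorrect due to a sign flip.
The step shows: -z*exp(z) + exp(z)
The correct value should be: z*exp(z) + exp(z)

Explanation: The sign of one term was flipped: the term z*exp(z) was incorrectly written as -z*exp(z)
The later steps are derived from this incorrect expression, so the error originates in Step 2.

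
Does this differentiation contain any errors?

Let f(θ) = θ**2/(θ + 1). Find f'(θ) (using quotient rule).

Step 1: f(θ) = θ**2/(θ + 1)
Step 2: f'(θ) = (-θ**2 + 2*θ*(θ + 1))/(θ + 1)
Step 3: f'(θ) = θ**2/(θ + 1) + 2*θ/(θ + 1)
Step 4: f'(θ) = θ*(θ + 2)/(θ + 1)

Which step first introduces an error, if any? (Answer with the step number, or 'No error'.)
Step 2

Step 2 is incorrect due to a wrong exponent.
The step shows: (-θ**2 + 2*θ*(θ + 1))/(θ + 1)
The correct value should be: (-θ**2 + 2*θ*(θ + 1))/(θ + 1)**2

Explanation: The exponent -2 on θ + 1 was incorrectly written as -1: the term (-θ**2 + 2*θ*(θ + 1))/(θ + 1)**2 was incorrectly written as (-θ**2 + 2*θ*(θ + 1))/(θ + 1)
The later steps are derived from this incorrect expression, so the error originates in Step 2.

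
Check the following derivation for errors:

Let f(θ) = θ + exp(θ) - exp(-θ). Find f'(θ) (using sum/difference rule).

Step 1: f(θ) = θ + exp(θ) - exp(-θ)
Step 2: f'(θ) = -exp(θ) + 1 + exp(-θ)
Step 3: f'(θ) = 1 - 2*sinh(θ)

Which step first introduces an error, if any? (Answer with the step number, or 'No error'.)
Step 2

Step 2 is incorrect due to a sign flip.
The step shows: -exp(θ) + 1 + exp(-θ)
The correct value should be: exp(θ) + 1 + exp(-θ)

Explanation: The sign of one term was flipped: the term exp(θ) was incorrectly written as -exp(θ)
The later steps are derived from this incorrect expression, so the error originates in Step 2.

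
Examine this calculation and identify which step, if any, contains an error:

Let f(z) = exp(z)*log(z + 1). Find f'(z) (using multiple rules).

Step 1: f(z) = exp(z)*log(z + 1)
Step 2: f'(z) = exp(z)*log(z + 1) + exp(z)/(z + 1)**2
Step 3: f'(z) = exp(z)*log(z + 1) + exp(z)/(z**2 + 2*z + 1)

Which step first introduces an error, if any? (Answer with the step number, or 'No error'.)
Step 2

Step 2 is incorrect due to a wrong exponent.
The step shows: exp(z)*log(z + 1) + exp(z)/(z + 1)**2
The correct value should be: exp(z)*log(z + 1) + exp(z)/(z + 1)

Explanation: The exponent -1 on z + 1 was incorrectly written as -2: the term exp(z)/(z + 1) was incorrectly written as exp(z)/(z + 1)**2
The later steps are derived from this incorrect expression, so the error originates in Step 2.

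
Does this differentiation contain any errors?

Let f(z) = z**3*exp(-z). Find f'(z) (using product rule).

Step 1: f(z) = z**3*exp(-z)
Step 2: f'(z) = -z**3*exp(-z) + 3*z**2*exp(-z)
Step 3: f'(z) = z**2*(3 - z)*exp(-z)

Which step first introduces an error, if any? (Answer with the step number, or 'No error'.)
No error

All steps in this derivation are correct.
The final answer f'(z) = z**2*(3 - z)*exp(-z) is valid.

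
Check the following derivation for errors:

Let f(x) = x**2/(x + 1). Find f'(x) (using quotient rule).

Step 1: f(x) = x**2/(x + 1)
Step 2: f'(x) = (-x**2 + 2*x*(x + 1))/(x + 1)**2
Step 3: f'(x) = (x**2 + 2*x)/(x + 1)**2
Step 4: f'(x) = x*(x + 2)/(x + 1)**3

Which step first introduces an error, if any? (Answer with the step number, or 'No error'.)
Step 4

Step 4 is incorrect due to a wrong exponent.
The step shows: x*(x + 2)/(x + 1)**3
The correct value should be: x*(x + 2)/(x + 1)**2

Explanation: The exponent -2 on x + 1 was incorrectly written as -3: the term x*(x + 2)/(x + 1)**2 was incorrectly written as x*(x + 2)/(x + 1)**3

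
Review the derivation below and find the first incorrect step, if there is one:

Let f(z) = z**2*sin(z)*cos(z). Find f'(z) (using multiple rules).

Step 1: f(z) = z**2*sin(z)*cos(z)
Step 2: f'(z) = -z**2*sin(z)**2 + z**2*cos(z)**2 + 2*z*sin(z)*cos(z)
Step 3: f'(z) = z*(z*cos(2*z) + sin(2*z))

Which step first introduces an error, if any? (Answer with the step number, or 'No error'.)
No error

All steps in this derivation are correct.
The final answer f'(z) = z*(z*cos(2*z) + sin(2*z)) is valid.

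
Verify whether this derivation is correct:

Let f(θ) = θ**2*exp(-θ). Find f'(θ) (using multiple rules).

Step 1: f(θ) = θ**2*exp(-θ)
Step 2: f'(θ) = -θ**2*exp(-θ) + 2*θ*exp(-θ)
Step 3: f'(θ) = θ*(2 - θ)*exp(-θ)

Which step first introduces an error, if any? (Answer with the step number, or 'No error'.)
No error

All steps in this derivation are correct.
The final answer f'(θ) = θ*(2 - θ)*exp(-θ) is valid.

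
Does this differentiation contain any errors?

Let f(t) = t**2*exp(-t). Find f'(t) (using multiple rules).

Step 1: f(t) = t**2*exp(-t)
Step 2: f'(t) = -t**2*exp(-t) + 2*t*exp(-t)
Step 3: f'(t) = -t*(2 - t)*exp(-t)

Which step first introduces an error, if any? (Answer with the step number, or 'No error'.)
Step 3

Step 3 is incorrect due to a sign flip.
The step shows: -t*(2 - t)*exp(-t)
The correct value should be: t*(2 - t)*exp(-t)

Explanation: The sign of the whole expression was flipped: the term t*(2 - t)*exp(-t) was incorrectly written as -t*(2 - t)*exp(-t)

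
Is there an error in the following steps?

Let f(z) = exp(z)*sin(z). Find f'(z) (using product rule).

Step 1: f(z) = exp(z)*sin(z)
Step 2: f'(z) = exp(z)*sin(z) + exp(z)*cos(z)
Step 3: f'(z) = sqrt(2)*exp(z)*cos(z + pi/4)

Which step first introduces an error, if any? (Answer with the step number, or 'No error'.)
Step 3

Step 3 is incorrect due to a wrong trig function.
The step shows: sqrt(2)*exp(z)*cos(z + pi/4)
The correct value should be: sqrt(2)*exp(z)*sin(z + pi/4)

Explanation: sin(z + pi/4) was incorrectly written as cos(z + pi/4): the term sqrt(2)*exp(z)*sin(z + pi/4) was incorrectly written as sqrt(2)*exp(z)*cos(z + pi/4)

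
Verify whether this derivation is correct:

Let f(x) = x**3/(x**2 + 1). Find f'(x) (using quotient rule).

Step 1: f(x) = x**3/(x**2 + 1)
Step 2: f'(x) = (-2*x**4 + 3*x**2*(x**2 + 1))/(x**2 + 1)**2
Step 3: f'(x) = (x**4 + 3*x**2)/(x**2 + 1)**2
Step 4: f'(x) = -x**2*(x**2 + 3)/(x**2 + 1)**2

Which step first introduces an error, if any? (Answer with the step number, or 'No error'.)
Step 4

Step 4 is incorrect due to a sign flip.
The step shows: -x**2*(x**2 + 3)/(x**2 + 1)**2
The correct value should be: x**2*(x**2 + 3)/(x**2 + 1)**2

Explanation: The sign of the whole expression was flipped: the term x**2*(x**2 + 3)/(x**2 + 1)**2 was incorrectly written as -x**2*(x**2 + 3)/(x**2 + 1)**2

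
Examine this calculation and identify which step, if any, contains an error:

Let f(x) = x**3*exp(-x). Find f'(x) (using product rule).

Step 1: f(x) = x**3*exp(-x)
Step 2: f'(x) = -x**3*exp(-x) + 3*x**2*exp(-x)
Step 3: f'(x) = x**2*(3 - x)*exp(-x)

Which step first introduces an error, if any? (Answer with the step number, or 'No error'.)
No error

All steps in this derivation are correct.
The final answer f'(x) = x**2*(3 - x)*exp(-x) is valid.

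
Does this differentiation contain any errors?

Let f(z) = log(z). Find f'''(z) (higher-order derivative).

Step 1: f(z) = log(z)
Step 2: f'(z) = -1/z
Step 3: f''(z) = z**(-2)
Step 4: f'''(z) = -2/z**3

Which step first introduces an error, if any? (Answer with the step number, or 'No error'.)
Step 2

Step 2 is incorrect due to a sign flip.
The step shows: -1/z
The correct value should be: 1/z

Explanation: The sign of the whole expression was flipped: the term 1/z was incorrectly written as -1/z
The later steps are derived from this incorrect expression, so the error originates in Step 2.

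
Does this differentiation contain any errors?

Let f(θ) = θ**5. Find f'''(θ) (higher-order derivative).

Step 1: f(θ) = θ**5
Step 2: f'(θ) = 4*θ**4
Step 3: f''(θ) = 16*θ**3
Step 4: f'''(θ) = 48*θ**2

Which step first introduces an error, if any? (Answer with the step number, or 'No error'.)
Step 2

Step 2 is incorrect due to a wrong coefficient.
The step shows: 4*θ**4
The correct value should be: 5*θ**4

Explanation: The coefficient 5 was incorrectly written as 4: the term 5*θ**4 was incorrectly written as 4*θ**4
The later steps are derived from this incorrect expression, so the error originates in Step 2.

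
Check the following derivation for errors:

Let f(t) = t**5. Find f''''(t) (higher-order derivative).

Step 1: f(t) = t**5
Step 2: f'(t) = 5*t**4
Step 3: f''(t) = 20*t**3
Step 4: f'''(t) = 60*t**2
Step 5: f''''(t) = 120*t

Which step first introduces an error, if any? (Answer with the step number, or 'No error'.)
No error

All steps in this derivation are correct.
The final answer f''''(t) = 120*t is valid.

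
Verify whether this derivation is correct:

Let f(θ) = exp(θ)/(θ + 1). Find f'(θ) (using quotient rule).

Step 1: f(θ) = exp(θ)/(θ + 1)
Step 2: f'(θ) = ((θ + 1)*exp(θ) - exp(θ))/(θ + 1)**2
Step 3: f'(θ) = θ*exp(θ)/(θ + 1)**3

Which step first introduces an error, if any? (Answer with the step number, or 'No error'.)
Step 3

Step 3 is incorrect due to a wrong exponent.
The step shows: θ*exp(θ)/(θ + 1)**3
The correct value should be: θ*exp(θ)/(θ + 1)**2

Explanation: The exponent -2 on θ + 1 was incorrectly written as -3: the term θ*exp(θ)/(θ + 1)**2 was incorrectly written as θ*exp(θ)/(θ + 1)**3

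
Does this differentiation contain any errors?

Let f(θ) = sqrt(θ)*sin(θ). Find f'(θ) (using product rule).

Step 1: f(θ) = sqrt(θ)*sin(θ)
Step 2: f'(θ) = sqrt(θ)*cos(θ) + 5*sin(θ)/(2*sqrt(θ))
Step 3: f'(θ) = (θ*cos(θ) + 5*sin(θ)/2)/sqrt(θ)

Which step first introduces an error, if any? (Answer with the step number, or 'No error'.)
Step 2

Step 2 is incorrect due to a wrong coefficient.
The step shows: sqrt(θ)*cos(θ) + 5*sin(θ)/(2*sqrt(θ))
The correct value should be: sqrt(θ)*cos(θ) + sin(θ)/(2*sqrt(θ))

Explanation: The coefficient 1/2 was incorrectly written as 5/2: the term sin(θ)/(2*sqrt(θ)) was incorrectly written as 5*sin(θ)/(2*sqrt(θ))
The later steps are derived from this incorrect expression, so the error originates in Step 2.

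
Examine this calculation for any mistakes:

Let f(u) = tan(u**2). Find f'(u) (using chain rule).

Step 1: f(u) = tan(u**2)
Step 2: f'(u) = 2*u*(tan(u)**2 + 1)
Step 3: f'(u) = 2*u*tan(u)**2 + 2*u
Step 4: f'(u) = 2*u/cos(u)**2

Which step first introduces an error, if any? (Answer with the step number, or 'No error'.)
Step 2

Step 2 is incorrect due to a wrong exponent.
The step shows: 2*u*(tan(u)**2 + 1)
The correct value should be: 2*u*(tan(u**2)**2 + 1)

Explanation: The exponent 2 on u was incorrectly written as 1: the term 2*u*(tan(u**2)**2 + 1) was incorrectly written as 2*u*(tan(u)**2 + 1)
The later steps are derived from this incorrect expression, so the error originates in Step 2.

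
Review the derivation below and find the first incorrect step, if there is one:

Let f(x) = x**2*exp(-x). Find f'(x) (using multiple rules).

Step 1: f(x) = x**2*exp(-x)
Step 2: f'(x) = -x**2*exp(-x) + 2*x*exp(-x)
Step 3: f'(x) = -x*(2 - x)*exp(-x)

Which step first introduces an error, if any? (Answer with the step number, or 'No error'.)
Step 3

Step 3 is incorrect due to a sign flip.
The step shows: -x*(2 - x)*exp(-x)
The correct value should be: x*(2 - x)*exp(-x)

Explanation: The sign of the whole expression was flipped: the term x*(2 - x)*exp(-x) was incorrectly written as -x*(2 - x)*exp(-x)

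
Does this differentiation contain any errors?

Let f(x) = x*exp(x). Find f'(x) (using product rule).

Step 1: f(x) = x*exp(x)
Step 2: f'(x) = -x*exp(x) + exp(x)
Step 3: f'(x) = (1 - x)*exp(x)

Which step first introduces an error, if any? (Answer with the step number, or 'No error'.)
Step 2

Step 2 is incorrect due to a sign flip.
The step shows: -x*exp(x) + exp(x)
The correct value should be: x*exp(x) + exp(x)

Explanation: The sign of one term was flipped: the term x*exp(x) was incorrectly written as -x*exp(x)
The later steps are derived from this incorrect expression, so the error originates in Step 2.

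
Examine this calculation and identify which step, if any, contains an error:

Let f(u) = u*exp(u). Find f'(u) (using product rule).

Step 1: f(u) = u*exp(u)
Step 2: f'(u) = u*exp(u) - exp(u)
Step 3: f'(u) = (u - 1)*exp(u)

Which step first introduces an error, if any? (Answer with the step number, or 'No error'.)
Step 2

Step 2 is incorrect due to a sign flip.
The step shows: u*exp(u) - exp(u)
The correct value should be: u*exp(u) + exp(u)

Explanation: The sign of one term was flipped: the term exp(u) was incorrectly written as -exp(u)
The later steps are derived from this incorrect expression, so the error originates in Step 2.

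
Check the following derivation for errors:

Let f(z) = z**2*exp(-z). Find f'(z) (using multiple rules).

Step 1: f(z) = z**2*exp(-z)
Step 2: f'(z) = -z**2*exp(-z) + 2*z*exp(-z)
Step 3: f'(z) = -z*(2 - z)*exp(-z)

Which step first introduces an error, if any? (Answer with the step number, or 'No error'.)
Step 3

Step 3 is incorrect due to a sign flip.
The step shows: -z*(2 - z)*exp(-z)
The correct value should be: z*(2 - z)*exp(-z)

Explanation: The sign of the whole expression was flipped: the term z*(2 - z)*exp(-z) was incorrectly written as -z*(2 - z)*exp(-z)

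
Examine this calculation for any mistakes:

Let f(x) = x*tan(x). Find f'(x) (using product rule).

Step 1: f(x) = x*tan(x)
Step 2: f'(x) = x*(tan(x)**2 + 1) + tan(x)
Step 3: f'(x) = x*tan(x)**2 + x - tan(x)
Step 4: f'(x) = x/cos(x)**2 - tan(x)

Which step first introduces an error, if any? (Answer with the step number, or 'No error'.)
Step 3

Step 3 is incorrect due to a sign flip.
The step shows: x*tan(x)**2 + x - tan(x)
The correct value should be: x*tan(x)**2 + x + tan(x)

Explanation: The sign of one term was flipped: the term tan(x) was incorrectly written as -tan(x)
The later steps are derived from this incorrect expression, so the error originates in Step 3.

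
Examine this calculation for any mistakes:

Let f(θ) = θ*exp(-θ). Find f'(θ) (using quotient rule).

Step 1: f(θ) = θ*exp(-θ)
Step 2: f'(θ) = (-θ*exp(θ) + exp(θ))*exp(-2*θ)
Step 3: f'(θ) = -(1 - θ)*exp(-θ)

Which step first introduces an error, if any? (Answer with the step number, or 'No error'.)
Step 3

Step 3 is incorrect due to a sign flip.
The step shows: -(1 - θ)*exp(-θ)
The correct value should be: (1 - θ)*exp(-θ)

Explanation: The sign of the whole expression was flipped: the term (1 - θ)*exp(-θ) was incorrectly written as -(1 - θ)*exp(-θ)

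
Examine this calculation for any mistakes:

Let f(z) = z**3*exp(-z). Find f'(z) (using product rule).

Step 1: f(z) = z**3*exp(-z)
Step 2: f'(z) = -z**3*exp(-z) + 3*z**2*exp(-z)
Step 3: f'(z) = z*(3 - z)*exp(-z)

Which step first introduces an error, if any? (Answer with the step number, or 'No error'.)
Step 3

Step 3 is incorrect due to a wrong exponent.
The step shows: z*(3 - z)*exp(-z)
The correct value should be: z**2*(3 - z)*exp(-z)

Explanation: The exponent 2 on z was incorrectly written as 1: the term z**2*(3 - z)*exp(-z) was incorrectly written as z*(3 - z)*exp(-z)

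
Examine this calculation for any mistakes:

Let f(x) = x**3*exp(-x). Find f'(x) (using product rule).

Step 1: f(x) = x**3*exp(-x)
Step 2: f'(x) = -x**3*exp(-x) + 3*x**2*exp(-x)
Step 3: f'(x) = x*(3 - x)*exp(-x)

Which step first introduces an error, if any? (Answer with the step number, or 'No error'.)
Step 3

Step 3 is incorrect due to a wrong exponent.
The step shows: x*(3 - x)*exp(-x)
The correct value should be: x**2*(3 - x)*exp(-x)

Explanation: The exponent 2 on x was incorrectly written as 1: the term x**2*(3 - x)*exp(-x) was incorrectly written as x*(3 - x)*exp(-x)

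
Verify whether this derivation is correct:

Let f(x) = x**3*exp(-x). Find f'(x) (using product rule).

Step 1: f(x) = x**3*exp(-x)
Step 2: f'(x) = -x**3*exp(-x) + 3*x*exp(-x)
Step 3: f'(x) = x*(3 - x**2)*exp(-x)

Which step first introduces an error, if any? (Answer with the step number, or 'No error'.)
Step 2

Step 2 is incorrect due to a wrong exponent.
The step shows: -x**3*exp(-x) + 3*x*exp(-x)
The correct value should be: -x**3*exp(-x) + 3*x**2*exp(-x)

Explanation: The exponent 2 on x was incorrectly written as 1: the term 3*x**2*exp(-x) was incorrectly written as 3*x*exp(-x)
The later steps are derived from this incorrect expression, so the error originates in Step 2.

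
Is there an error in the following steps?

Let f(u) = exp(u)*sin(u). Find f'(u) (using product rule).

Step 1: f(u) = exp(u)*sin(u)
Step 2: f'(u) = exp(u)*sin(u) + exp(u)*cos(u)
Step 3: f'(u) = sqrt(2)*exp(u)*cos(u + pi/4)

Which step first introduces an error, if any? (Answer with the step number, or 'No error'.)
Step 3

Step 3 is incorrect due to a wrong trig function.
The step shows: sqrt(2)*exp(u)*cos(u + pi/4)
The correct value should be: sqrt(2)*exp(u)*sin(u + pi/4)

Explanation: sin(u + pi/4) was incorrectly written as cos(u + pi/4): the term sqrt(2)*exp(u)*sin(u + pi/4) was incorrectly written as sqrt(2)*exp(u)*cos(u + pi/4)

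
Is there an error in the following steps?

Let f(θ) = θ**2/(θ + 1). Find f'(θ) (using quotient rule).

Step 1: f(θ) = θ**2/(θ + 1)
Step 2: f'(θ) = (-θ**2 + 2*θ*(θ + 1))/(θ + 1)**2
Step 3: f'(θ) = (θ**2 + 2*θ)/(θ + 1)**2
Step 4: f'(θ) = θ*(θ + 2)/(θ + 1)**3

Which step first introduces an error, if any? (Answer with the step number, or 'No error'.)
Step 4

Step 4 is incorrect due to a wrong exponent.
The step shows: θ*(θ + 2)/(θ + 1)**3
The correct value should be: θ*(θ + 2)/(θ + 1)**2

Explanation: The exponent -2 on θ + 1 was incorrectly written as -3: the term θ*(θ + 2)/(θ + 1)**2 was incorrectly written as θ*(θ + 2)/(θ + 1)**3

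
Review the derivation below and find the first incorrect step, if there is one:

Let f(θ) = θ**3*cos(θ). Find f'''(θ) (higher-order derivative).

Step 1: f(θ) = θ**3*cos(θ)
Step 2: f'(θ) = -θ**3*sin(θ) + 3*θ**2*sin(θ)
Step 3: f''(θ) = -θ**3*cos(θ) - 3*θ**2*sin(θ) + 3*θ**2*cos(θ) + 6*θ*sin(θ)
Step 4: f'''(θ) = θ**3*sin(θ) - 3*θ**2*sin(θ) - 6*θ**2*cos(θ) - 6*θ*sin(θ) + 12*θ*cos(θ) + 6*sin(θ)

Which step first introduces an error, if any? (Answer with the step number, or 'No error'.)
Step 2

Step 2 is incorrect due to a wrong trig function.
The step shows: -θ**3*sin(θ) + 3*θ**2*sin(θ)
The correct value should be: -θ**3*sin(θ) + 3*θ**2*cos(θ)

Explanation: cos(θ) was incorrectly written as sin(θ): the term 3*θ**2*cos(θ) was incorrectly written as 3*θ**2*sin(θ)
The later steps are derived from this incorrect expression, so the error originates in Step 2.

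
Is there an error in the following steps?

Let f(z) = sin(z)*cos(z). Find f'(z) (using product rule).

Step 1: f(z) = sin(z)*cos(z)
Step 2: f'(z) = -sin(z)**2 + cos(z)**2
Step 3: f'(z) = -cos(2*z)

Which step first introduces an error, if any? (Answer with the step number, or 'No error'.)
Step 3

Step 3 is incorrect due to a sign flip.
The step shows: -cos(2*z)
The correct value should be: cos(2*z)

Explanation: The sign of the whole expression was flipped: the term cos(2*z) was incorrectly written as -cos(2*z)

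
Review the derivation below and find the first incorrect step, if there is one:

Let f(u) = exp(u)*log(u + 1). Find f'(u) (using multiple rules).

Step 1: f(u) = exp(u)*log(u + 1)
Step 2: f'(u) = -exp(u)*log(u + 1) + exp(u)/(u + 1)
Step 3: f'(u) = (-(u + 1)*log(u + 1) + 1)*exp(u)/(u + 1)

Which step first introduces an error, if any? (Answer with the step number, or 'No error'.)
Step 2

Step 2 is incorrect due to a sign flip.
The step shows: -exp(u)*log(u + 1) + exp(u)/(u + 1)
The correct value should be: exp(u)*log(u + 1) + exp(u)/(u + 1)

Explanation: The sign of one term was flipped: the term exp(u)*log(u + 1) was incorrectly written as -exp(u)*log(u + 1)
The later steps are derived from this incorrect expression, so the error originates in Step 2.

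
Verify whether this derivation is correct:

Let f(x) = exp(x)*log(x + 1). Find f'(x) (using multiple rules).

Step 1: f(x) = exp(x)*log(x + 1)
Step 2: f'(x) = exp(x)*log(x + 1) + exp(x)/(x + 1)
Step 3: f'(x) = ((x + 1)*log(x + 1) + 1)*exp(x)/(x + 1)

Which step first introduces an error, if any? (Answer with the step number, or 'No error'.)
No error

All steps in this derivation are correct.
The final answer f'(x) = ((x + 1)*log(x + 1) + 1)*exp(x)/(x + 1) is valid.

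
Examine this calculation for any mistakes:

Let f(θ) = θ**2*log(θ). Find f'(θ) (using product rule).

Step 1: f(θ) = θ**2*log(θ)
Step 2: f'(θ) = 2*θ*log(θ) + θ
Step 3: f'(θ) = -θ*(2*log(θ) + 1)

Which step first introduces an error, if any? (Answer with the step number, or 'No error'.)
Step 3

Step 3 is incorrect due to a sign flip.
The step shows: -θ*(2*log(θ) + 1)
The correct value should be: θ*(2*log(θ) + 1)

Explanation: The sign of the whole expression was flipped: the term θ*(2*log(θ) + 1) was incorrectly written as -θ*(2*log(θ) + 1)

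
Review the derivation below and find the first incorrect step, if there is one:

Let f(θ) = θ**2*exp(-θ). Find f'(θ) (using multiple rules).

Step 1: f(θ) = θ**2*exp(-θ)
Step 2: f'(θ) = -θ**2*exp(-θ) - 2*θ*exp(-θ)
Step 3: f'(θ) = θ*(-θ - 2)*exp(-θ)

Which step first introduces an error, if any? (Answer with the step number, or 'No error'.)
Step 2

Step 2 is incorrect due to a sign flip.
The step shows: -θ**2*exp(-θ) - 2*θ*exp(-θ)
The correct value should be: -θ**2*exp(-θ) + 2*θ*exp(-θ)

Explanation: The sign of one term was flipped: the term 2*θ*exp(-θ) was incorrectly written as -2*θ*exp(-θ)
The later steps are derived from this incorrect expression, so the error originates in Step 2.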